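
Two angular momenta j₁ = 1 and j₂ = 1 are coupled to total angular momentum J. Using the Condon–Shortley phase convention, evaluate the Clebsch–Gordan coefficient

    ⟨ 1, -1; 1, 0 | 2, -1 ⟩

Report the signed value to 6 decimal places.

triangle: 0!·2!·2!/5! = 4/120
(j±m)!: 0!·2!·1!·1!·1!·3! = 12
prefactor² = (2J+1)·Δ·N² = 2
  k=0: +1/(0!·0!·2!·1!·0!·1!) = 1/2
Σ = 1/2  ⇒  CG² = 2·1/2² = 1/2
CG = +√(1/2) = +0.707107

+√(1/2) = +0.707107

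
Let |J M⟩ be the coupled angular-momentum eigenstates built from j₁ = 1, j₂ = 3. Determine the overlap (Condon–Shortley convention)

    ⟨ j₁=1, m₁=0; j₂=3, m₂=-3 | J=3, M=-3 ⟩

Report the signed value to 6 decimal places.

j₁+j₂−J=1  J+j₁−j₂=1  J−j₁+j₂=5  j₁+j₂+J+1=8
(j₁±m₁, j₂±m₂, J±M) = (1,1,0,6,0,6)
P² = 10800
sum k=0..0:
  [0] +1/120 = 1/120
S = 1/120
C² = P²·S² = 3/4 ; C = +0.866025

+√(3/4) = +0.866025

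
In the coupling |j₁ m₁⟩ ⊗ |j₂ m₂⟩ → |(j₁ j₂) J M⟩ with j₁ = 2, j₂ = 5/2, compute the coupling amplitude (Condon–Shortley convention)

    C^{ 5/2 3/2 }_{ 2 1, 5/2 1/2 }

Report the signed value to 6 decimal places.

-0.414039  (= −√(6/35))

j₁+j₂−J=2  J+j₁−j₂=2  J−j₁+j₂=3  j₁+j₂+J+1=8
(j₁±m₁, j₂±m₂, J±M) = (3,1,3,2,4,1)
P² = 216/35
sum k=0..1:
  [0] +1/12 = 1/12
  [1] −1/4 = -1/4
S = -1/6
C² = P²·S² = 6/35 ; C = -0.414039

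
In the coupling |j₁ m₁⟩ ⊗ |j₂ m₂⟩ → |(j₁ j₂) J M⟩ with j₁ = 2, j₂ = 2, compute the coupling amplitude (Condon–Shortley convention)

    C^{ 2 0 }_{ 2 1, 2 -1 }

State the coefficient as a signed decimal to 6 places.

+√(1/14) ≈ +0.267261

triangle: 2!·2!·2!/7! = 8/5040
(j±m)!: 3!·1!·1!·3!·2!·2! = 144
prefactor² = (2J+1)·Δ·N² = 8/7
  k=0: +1/(0!·2!·1!·1!·1!·1!) = 1/2
  k=1: −1/(1!·1!·0!·0!·2!·2!) = -1/4
Σ = 1/4  ⇒  CG² = 8/7·1/4² = 1/14
CG = +√(1/14) = +0.267261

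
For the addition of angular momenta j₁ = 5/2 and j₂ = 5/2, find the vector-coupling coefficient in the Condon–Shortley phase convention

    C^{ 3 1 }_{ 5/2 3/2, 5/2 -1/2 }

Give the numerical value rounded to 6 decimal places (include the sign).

+0.182574  (= +√(1/30))

√[7·2!3!3!/9! · 4!1!2!3!4!2!] = √(96/5)
  +(−1)^0/∏(0,2,1,2,2,1)! = 1/8  (running 1/8)
  +(−1)^1/∏(1,1,0,1,3,2)! = -1/12  (running 1/24)
⟨..|..⟩ = √(96/5)·(1/24) = +0.182574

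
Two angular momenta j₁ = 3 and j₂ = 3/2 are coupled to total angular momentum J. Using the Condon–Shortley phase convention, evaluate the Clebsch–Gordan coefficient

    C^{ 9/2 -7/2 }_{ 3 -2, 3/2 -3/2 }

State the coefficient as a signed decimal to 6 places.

+0.816497

√[10·0!6!3!/10! · 1!5!0!3!1!8!] = √(345600)
  +(−1)^0/∏(0,0,5,0,1,3)! = 1/720  (running 1/720)
⟨..|..⟩ = √(345600)·(1/720) = +0.816497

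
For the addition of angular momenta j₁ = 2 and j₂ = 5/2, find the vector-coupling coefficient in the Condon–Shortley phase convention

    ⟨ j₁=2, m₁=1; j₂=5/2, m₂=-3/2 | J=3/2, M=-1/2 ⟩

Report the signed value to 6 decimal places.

-0.138013  (= −√(2/105))

triangle: 3!*1!*2!/7! = 12/5040
(j±m)!: 3!*1!*1!*4!*1!*2! = 288
prefactor² = (2J+1)*Δ*N² = 96/35
  k=0: +1/(0!*3!*1!*1!*0!*1!) = 1/6
  k=1: −1/(1!*2!*0!*0!*1!*2!) = -1/4
Σ = -1/12  ⇒  CG² = 96/35*(-1/12)² = 2/105
CG = −√(2/105) = -0.138013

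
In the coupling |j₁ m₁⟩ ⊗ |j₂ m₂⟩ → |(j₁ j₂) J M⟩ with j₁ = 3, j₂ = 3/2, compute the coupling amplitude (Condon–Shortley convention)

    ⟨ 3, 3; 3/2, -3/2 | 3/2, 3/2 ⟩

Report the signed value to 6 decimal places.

+0.755929

j₁+j₂−J=3  J+j₁−j₂=3  J−j₁+j₂=0  j₁+j₂+J+1=7
(j₁±m₁, j₂±m₂, J±M) = (6,0,0,3,3,0)
P² = 5184/7
sum k=0..0:
  [0] +1/36 = 1/36
S = 1/36
C² = P²·S² = 4/7 ; C = +0.755929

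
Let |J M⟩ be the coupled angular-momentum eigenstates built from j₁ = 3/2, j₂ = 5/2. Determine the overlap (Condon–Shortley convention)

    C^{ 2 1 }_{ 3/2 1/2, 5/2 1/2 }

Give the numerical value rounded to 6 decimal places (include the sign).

triangle: 2!*1!*3!/7! = 12/5040
(j±m)!: 2!*1!*3!*2!*3!*1! = 144
prefactor² = (2J+1)*Δ*N² = 12/7
  k=0: +1/(0!*2!*1!*3!*0!*0!) = 1/12
  k=1: −1/(1!*1!*0!*2!*1!*1!) = -1/2
Σ = -5/12  ⇒  CG² = 12/7*(-5/12)² = 25/84
CG = −√(25/84) = -0.545545

−√(25/84) = -0.545545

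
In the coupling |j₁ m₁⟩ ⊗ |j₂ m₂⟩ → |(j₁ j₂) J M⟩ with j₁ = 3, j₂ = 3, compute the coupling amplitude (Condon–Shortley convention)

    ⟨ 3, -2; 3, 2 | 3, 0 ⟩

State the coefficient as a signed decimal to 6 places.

−√(1/6) ≈ -0.408248

j₁+j₂−J=3  J+j₁−j₂=3  J−j₁+j₂=3  j₁+j₂+J+1=10
(j₁±m₁, j₂±m₂, J±M) = (1,5,5,1,3,3)
P² = 216
sum k=2..3:
  [2] +1/72 = 1/72
  [3] −1/24 = -1/24
S = -1/36
C² = P²·S² = 1/6 ; C = -0.408248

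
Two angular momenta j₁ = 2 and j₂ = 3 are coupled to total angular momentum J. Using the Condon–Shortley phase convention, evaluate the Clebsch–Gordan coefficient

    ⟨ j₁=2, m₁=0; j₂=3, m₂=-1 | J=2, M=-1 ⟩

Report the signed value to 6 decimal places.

−√(1/7) ≈ -0.377964

j₁+j₂−J=3  J+j₁−j₂=1  J−j₁+j₂=3  j₁+j₂+J+1=8
(j₁±m₁, j₂±m₂, J±M) = (2,2,2,4,1,3)
P² = 36/7
sum k=1..2:
  [1] −1/4 = -1/4
  [2] +1/12 = 1/12
S = -1/6
C² = P²·S² = 1/7 ; C = -0.377964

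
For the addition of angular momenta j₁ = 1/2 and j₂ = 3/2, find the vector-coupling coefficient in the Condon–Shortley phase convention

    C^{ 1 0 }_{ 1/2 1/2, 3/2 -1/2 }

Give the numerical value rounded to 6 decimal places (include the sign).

+√(1/2) = +0.707107

j₁+j₂−J=1  J+j₁−j₂=0  J−j₁+j₂=2  j₁+j₂+J+1=4
(j₁±m₁, j₂±m₂, J±M) = (1,0,1,2,1,1)
P² = 1/2
sum k=0..0:
  [0] +1/1 = 1
S = 1
C² = P²·S² = 1/2 ; C = +0.707107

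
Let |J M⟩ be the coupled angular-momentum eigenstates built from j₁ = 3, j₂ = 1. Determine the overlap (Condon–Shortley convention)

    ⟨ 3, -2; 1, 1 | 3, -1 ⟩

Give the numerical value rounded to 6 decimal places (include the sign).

-0.645497  (= −√(5/12))

√[7·1!5!1!/8! · 1!5!2!0!2!4!] = √(240)
  +(−1)^1/∏(1,0,4,1,1,0)! = -1/24  (running -1/24)
⟨..|..⟩ = √(240)·(-1/24) = -0.645497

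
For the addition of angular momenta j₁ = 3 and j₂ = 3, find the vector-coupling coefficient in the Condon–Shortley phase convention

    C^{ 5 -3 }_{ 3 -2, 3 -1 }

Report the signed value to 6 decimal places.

-0.408248

triangle: 1!·5!·5!/12! = 14400/479001600
(j±m)!: 1!·5!·2!·4!·2!·8! = 464486400
prefactor² = (2J+1)·Δ·N² = 153600
  k=0: +1/(0!·1!·5!·2!·0!·3!) = 1/1440
  k=1: −1/(1!·0!·4!·1!·1!·4!) = -1/576
Σ = -1/960  ⇒  CG² = 153600·(-1/960)² = 1/6
CG = −√(1/6) = -0.408248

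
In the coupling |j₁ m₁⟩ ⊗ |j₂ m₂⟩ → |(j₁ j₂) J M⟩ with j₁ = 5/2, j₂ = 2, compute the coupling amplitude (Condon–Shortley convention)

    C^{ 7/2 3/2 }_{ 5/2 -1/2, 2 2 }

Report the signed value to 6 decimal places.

triangle: 1!·4!·3!/9! = 144/362880
(j±m)!: 2!·3!·4!·0!·5!·2! = 69120
prefactor² = (2J+1)·Δ·N² = 1536/7
  k=1: −1/(1!·0!·2!·3!·2!·0!) = -1/24
Σ = -1/24  ⇒  CG² = 1536/7·(-1/24)² = 8/21
CG = −√(8/21) = -0.617213

−√(8/21) ≈ -0.617213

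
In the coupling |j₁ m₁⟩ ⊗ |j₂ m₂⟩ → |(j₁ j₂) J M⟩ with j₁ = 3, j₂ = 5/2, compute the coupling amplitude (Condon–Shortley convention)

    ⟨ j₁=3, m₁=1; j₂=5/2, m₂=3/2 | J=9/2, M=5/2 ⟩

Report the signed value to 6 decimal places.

-0.317821  (= −√(10/99))

j₁+j₂−J=1  J+j₁−j₂=5  J−j₁+j₂=4  j₁+j₂+J+1=11
(j₁±m₁, j₂±m₂, J±M) = (4,2,4,1,7,2)
P² = 92160/11
sum k=0..1:
  [0] +1/288 = 1/288
  [1] −1/144 = -1/144
S = -1/288
C² = P²·S² = 10/99 ; C = -0.317821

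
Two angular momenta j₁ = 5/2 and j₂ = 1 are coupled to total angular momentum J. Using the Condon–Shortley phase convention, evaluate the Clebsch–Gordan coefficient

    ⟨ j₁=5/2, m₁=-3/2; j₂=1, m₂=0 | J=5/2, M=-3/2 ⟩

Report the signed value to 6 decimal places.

-0.507093  (= −√(9/35))

j₁+j₂−J=1  J+j₁−j₂=4  J−j₁+j₂=1  j₁+j₂+J+1=7
(j₁±m₁, j₂±m₂, J±M) = (1,4,1,1,1,4)
P² = 576/35
sum k=0..1:
  [0] +1/24 = 1/24
  [1] −1/6 = -1/6
S = -1/8
C² = P²·S² = 9/35 ; C = -0.507093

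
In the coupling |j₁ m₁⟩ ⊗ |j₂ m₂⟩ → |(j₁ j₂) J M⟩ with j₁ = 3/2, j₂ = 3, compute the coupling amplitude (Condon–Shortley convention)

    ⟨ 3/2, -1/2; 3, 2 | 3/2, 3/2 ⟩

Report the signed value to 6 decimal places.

j₁+j₂−J=3  J+j₁−j₂=0  J−j₁+j₂=3  j₁+j₂+J+1=7
(j₁±m₁, j₂±m₂, J±M) = (1,2,5,1,3,0)
P² = 288/7
sum k=2..2:
  [2] +1/12 = 1/12
S = 1/12
C² = P²·S² = 2/7 ; C = +0.534522

+0.534522  (= +√(2/7))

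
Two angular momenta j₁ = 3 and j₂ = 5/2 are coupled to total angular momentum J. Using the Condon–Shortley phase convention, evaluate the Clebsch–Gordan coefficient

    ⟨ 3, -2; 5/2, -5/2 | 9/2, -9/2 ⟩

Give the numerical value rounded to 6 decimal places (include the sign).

j₁+j₂−J=1  J+j₁−j₂=5  J−j₁+j₂=4  j₁+j₂+J+1=11
(j₁±m₁, j₂±m₂, J±M) = (1,5,0,5,0,9)
P² = 41472000/11
sum k=0..0:
  [0] +1/2880 = 1/2880
S = 1/2880
C² = P²·S² = 5/11 ; C = +0.674200

+0.674200  (= +√(5/11))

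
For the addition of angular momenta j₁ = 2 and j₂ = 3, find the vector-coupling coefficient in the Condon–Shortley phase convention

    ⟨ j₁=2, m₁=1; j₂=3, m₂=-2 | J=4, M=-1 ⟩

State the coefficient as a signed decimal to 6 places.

+√(7/20) ≈ +0.591608

√[9·1!3!5!/10! · 3!1!1!5!3!5!] = √(6480/7)
  +(−1)^0/∏(0,1,1,1,2,4)! = 1/48  (running 1/48)
  +(−1)^1/∏(1,0,0,0,3,5)! = -1/720  (running 7/360)
⟨..|..⟩ = √(6480/7)·(7/360) = +0.591608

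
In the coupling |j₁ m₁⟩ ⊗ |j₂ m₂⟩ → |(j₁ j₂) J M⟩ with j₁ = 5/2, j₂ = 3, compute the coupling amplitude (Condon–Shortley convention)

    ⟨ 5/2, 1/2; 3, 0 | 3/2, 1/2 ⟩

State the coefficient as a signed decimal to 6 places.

+0.338062

triangle: 4!*1!*2!/8! = 48/40320
(j±m)!: 3!*2!*3!*3!*2!*1! = 864
prefactor² = (2J+1)*Δ*N² = 144/35
  k=1: −1/(1!*3!*1!*2!*0!*0!) = -1/12
  k=2: +1/(2!*2!*0!*1!*1!*1!) = 1/4
Σ = 1/6  ⇒  CG² = 144/35*1/6² = 4/35
CG = +√(4/35) = +0.338062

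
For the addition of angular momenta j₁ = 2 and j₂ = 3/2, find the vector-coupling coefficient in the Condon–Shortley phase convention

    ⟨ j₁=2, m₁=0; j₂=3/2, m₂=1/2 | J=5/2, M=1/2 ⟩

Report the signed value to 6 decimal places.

−√(3/35) = -0.292770

√[6·1!3!2!/7! · 2!2!2!1!3!2!] = √(48/35)
  +(−1)^0/∏(0,1,2,2,1,0)! = 1/4  (running 1/4)
  +(−1)^1/∏(1,0,1,1,2,1)! = -1/2  (running -1/4)
⟨..|..⟩ = √(48/35)·(-1/4) = -0.292770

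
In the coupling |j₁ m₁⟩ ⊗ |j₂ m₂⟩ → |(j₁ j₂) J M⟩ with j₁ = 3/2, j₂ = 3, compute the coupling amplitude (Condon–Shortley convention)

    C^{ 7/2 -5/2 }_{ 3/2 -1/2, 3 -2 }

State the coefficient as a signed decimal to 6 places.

+√(1/7) ≈ +0.377964

triangle: 1!·2!·5!/9! = 240/362880
(j±m)!: 1!·2!·1!·5!·1!·6! = 172800
prefactor² = (2J+1)·Δ·N² = 6400/7
  k=0: +1/(0!·1!·2!·1!·0!·4!) = 1/48
  k=1: −1/(1!·0!·1!·0!·1!·5!) = -1/120
Σ = 1/80  ⇒  CG² = 6400/7·1/80² = 1/7
CG = +√(1/7) = +0.377964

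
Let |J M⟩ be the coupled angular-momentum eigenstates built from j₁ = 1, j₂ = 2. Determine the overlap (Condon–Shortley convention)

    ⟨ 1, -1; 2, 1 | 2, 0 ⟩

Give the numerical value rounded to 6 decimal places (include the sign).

−√(1/2) = -0.707107

j₁+j₂−J=1  J+j₁−j₂=1  J−j₁+j₂=3  j₁+j₂+J+1=6
(j₁±m₁, j₂±m₂, J±M) = (0,2,3,1,2,2)
P² = 2
sum k=1..1:
  [1] −1/2 = -1/2
S = -1/2
C² = P²·S² = 1/2 ; C = -0.707107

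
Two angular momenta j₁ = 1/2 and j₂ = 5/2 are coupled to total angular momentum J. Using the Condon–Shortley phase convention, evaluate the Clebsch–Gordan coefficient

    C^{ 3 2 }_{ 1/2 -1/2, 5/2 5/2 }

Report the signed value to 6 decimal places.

+0.408248  (= +√(1/6))

j₁+j₂−J=0  J+j₁−j₂=1  J−j₁+j₂=5  j₁+j₂+J+1=7
(j₁±m₁, j₂±m₂, J±M) = (0,1,5,0,5,1)
P² = 2400
sum k=0..0:
  [0] +1/120 = 1/120
S = 1/120
C² = P²·S² = 1/6 ; C = +0.408248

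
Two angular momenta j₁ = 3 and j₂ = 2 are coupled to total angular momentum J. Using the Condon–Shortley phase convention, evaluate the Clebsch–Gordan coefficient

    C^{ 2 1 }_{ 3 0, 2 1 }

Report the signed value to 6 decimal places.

j₁+j₂−J=3  J+j₁−j₂=3  J−j₁+j₂=1  j₁+j₂+J+1=8
(j₁±m₁, j₂±m₂, J±M) = (3,3,3,1,3,1)
P² = 81/14
sum k=2..3:
  [2] +1/4 = 1/4
  [3] −1/36 = -1/36
S = 2/9
C² = P²·S² = 2/7 ; C = +0.534522

+√(2/7) ≈ +0.534522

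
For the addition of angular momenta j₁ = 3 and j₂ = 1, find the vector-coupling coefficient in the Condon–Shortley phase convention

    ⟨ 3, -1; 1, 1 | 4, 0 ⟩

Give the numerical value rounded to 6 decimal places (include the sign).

j₁+j₂−J=0  J+j₁−j₂=6  J−j₁+j₂=2  j₁+j₂+J+1=9
(j₁±m₁, j₂±m₂, J±M) = (2,4,2,0,4,4)
P² = 13824/7
sum k=0..0:
  [0] +1/96 = 1/96
S = 1/96
C² = P²·S² = 3/14 ; C = +0.462910

+0.462910  (= +√(3/14))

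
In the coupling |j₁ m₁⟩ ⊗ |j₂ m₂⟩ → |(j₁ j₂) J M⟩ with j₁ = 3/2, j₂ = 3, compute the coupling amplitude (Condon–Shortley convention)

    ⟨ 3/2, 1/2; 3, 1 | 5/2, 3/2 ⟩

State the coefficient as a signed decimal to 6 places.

√[6·2!1!4!/8! · 2!1!4!2!4!1!] = √(576/35)
  +(−1)^0/∏(0,2,1,4,0,0)! = 1/48  (running 1/48)
  +(−1)^1/∏(1,1,0,3,1,1)! = -1/6  (running -7/48)
⟨..|..⟩ = √(576/35)·(-7/48) = -0.591608

-0.591608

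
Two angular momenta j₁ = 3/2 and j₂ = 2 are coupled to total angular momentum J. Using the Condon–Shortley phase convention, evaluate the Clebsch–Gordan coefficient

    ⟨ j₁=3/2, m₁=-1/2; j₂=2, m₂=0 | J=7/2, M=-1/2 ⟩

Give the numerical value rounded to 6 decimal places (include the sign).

+√(18/35) = +0.717137

j₁+j₂−J=0  J+j₁−j₂=3  J−j₁+j₂=4  j₁+j₂+J+1=8
(j₁±m₁, j₂±m₂, J±M) = (1,2,2,2,3,4)
P² = 1152/35
sum k=0..0:
  [0] +1/8 = 1/8
S = 1/8
C² = P²·S² = 18/35 ; C = +0.717137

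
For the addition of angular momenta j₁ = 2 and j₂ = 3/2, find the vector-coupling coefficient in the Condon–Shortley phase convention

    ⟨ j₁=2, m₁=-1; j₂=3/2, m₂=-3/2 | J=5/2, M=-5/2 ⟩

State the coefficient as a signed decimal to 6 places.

+√(3/7) = +0.654654

j₁+j₂−J=1  J+j₁−j₂=3  J−j₁+j₂=2  j₁+j₂+J+1=7
(j₁±m₁, j₂±m₂, J±M) = (1,3,0,3,0,5)
P² = 432/7
sum k=0..0:
  [0] +1/12 = 1/12
S = 1/12
C² = P²·S² = 3/7 ; C = +0.654654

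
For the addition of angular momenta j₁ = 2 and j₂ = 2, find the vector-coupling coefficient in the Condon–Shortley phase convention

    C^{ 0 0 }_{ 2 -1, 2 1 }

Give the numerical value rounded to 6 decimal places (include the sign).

−√(1/5) ≈ -0.447214

triangle: 4!*0!*0!/5! = 24/120
(j±m)!: 1!*3!*3!*1!*0!*0! = 36
prefactor² = (2J+1)*Δ*N² = 36/5
  k=3: −1/(3!*1!*0!*0!*0!*0!) = -1/6
Σ = -1/6  ⇒  CG² = 36/5*(-1/6)² = 1/5
CG = −√(1/5) = -0.447214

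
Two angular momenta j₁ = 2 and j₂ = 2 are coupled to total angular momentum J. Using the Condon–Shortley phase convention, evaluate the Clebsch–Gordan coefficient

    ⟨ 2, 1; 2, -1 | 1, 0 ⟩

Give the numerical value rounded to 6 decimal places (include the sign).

√[3·3!1!1!/6! · 3!1!1!3!1!1!] = √(9/10)
  +(−1)^0/∏(0,3,1,1,0,0)! = 1/6  (running 1/6)
  +(−1)^1/∏(1,2,0,0,1,1)! = -1/2  (running -1/3)
⟨..|..⟩ = √(9/10)·(-1/3) = -0.316228

-0.316228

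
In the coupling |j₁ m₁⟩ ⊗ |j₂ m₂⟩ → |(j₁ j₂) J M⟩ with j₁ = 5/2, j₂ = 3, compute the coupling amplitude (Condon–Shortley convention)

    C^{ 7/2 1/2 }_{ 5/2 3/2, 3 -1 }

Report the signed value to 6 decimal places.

+0.356348

j₁+j₂−J=2  J+j₁−j₂=3  J−j₁+j₂=4  j₁+j₂+J+1=10
(j₁±m₁, j₂±m₂, J±M) = (4,1,2,4,4,3)
P² = 18432/175
sum k=0..1:
  [0] +1/16 = 1/16
  [1] −1/36 = -1/36
S = 5/144
C² = P²·S² = 8/63 ; C = +0.356348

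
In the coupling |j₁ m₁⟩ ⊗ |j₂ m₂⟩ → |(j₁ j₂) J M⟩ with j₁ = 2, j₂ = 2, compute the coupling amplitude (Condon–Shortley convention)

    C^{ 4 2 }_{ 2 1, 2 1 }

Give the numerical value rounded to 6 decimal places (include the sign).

+0.755929

j₁+j₂−J=0  J+j₁−j₂=4  J−j₁+j₂=4  j₁+j₂+J+1=9
(j₁±m₁, j₂±m₂, J±M) = (3,1,3,1,6,2)
P² = 5184/7
sum k=0..0:
  [0] +1/36 = 1/36
S = 1/36
C² = P²·S² = 4/7 ; C = +0.755929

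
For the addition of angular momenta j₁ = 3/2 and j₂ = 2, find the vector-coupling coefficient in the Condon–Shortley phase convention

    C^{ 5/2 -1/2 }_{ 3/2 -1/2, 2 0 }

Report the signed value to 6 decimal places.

√[6·1!2!3!/7! · 1!2!2!2!2!3!] = √(48/35)
  +(−1)^0/∏(0,1,2,2,0,1)! = 1/4  (running 1/4)
  +(−1)^1/∏(1,0,1,1,1,2)! = -1/2  (running -1/4)
⟨..|..⟩ = √(48/35)·(-1/4) = -0.292770

−√(3/35) = -0.292770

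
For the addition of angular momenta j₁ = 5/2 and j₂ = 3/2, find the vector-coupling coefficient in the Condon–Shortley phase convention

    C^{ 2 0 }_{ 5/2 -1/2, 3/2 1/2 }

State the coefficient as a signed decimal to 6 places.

-0.267261

j₁+j₂−J=2  J+j₁−j₂=3  J−j₁+j₂=1  j₁+j₂+J+1=7
(j₁±m₁, j₂±m₂, J±M) = (2,3,2,1,2,2)
P² = 8/7
sum k=1..2:
  [1] −1/2 = -1/2
  [2] +1/4 = 1/4
S = -1/4
C² = P²·S² = 1/14 ; C = -0.267261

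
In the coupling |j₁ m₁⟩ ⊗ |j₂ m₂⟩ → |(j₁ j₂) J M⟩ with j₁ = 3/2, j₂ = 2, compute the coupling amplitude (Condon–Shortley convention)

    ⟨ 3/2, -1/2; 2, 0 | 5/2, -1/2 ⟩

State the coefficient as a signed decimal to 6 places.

j₁+j₂−J=1  J+j₁−j₂=2  J−j₁+j₂=3  j₁+j₂+J+1=7
(j₁±m₁, j₂±m₂, J±M) = (1,2,2,2,2,3)
P² = 48/35
sum k=0..1:
  [0] +1/4 = 1/4
  [1] −1/2 = -1/2
S = -1/4
C² = P²·S² = 3/35 ; C = -0.292770

-0.292770  (= −√(3/35))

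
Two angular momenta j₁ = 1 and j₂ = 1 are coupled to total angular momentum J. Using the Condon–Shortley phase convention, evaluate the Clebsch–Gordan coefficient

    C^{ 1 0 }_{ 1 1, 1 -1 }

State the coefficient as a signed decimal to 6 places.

+√(1/2) ≈ +0.707107

triangle: 1!×1!×1!/4! = 1/24
(j±m)!: 2!×0!×0!×2!×1!×1! = 4
prefactor² = (2J+1)×Δ×N² = 1/2
  k=0: +1/(0!×1!×0!×0!×1!×1!) = 1
Σ = 1  ⇒  CG² = 1/2×1² = 1/2
CG = +√(1/2) = +0.707107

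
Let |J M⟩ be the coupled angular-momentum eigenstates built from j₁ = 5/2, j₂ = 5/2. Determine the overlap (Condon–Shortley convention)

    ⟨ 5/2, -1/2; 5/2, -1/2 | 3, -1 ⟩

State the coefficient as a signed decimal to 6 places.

−√(4/15) = -0.516398

triangle: 2!*3!*3!/9! = 72/362880
(j±m)!: 2!*3!*2!*3!*2!*4! = 6912
prefactor² = (2J+1)*Δ*N² = 48/5
  k=0: +1/(0!*2!*3!*2!*0!*1!) = 1/24
  k=1: −1/(1!*1!*2!*1!*1!*2!) = -1/4
  k=2: +1/(2!*0!*1!*0!*2!*3!) = 1/24
Σ = -1/6  ⇒  CG² = 48/5*(-1/6)² = 4/15
CG = −√(4/15) = -0.516398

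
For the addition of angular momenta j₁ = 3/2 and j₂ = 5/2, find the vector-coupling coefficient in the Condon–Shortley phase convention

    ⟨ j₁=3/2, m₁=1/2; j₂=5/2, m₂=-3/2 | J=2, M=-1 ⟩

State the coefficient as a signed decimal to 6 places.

j₁+j₂−J=2  J+j₁−j₂=1  J−j₁+j₂=3  j₁+j₂+J+1=7
(j₁±m₁, j₂±m₂, J±M) = (2,1,1,4,1,3)
P² = 24/7
sum k=0..1:
  [0] +1/4 = 1/4
  [1] −1/6 = -1/6
S = 1/12
C² = P²·S² = 1/42 ; C = +0.154303

+√(1/42) = +0.154303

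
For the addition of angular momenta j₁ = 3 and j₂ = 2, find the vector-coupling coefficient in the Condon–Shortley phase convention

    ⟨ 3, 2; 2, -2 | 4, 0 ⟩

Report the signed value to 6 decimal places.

+0.377964

triangle: 1!·5!·3!/10! = 720/3628800
(j±m)!: 5!·1!·0!·4!·4!·4! = 1658880
prefactor² = (2J+1)·Δ·N² = 20736/7
  k=0: +1/(0!·1!·1!·0!·4!·3!) = 1/144
Σ = 1/144  ⇒  CG² = 20736/7·1/144² = 1/7
CG = +√(1/7) = +0.377964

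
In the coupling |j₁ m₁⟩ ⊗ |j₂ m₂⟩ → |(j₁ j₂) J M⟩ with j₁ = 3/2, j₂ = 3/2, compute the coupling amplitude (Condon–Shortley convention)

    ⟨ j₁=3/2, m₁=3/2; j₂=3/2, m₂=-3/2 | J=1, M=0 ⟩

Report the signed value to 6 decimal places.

+√(9/20) = +0.670820

triangle: 2!·1!·1!/5! = 2/120
(j±m)!: 3!·0!·0!·3!·1!·1! = 36
prefactor² = (2J+1)·Δ·N² = 9/5
  k=0: +1/(0!·2!·0!·0!·1!·1!) = 1/2
Σ = 1/2  ⇒  CG² = 9/5·1/2² = 9/20
CG = +√(9/20) = +0.670820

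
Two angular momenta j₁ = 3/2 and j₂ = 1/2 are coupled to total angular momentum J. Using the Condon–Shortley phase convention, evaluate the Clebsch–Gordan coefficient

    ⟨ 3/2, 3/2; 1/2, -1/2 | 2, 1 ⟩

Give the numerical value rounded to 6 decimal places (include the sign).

j₁+j₂−J=0  J+j₁−j₂=3  J−j₁+j₂=1  j₁+j₂+J+1=5
(j₁±m₁, j₂±m₂, J±M) = (3,0,0,1,3,1)
P² = 9
sum k=0..0:
  [0] +1/6 = 1/6
S = 1/6
C² = P²·S² = 1/4 ; C = +0.500000

+0.500000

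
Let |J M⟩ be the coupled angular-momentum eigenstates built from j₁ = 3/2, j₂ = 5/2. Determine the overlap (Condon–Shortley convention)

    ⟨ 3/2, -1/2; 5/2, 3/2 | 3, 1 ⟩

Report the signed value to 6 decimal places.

-0.639010

j₁+j₂−J=1  J+j₁−j₂=2  J−j₁+j₂=4  j₁+j₂+J+1=8
(j₁±m₁, j₂±m₂, J±M) = (1,2,4,1,4,2)
P² = 96/5
sum k=0..1:
  [0] +1/48 = 1/48
  [1] −1/6 = -1/6
S = -7/48
C² = P²·S² = 49/120 ; C = -0.639010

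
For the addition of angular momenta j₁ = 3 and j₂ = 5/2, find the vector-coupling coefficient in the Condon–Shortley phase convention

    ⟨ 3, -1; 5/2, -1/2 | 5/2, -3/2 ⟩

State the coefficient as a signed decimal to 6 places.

+√(1/35) ≈ +0.169031

√[6·3!3!2!/9! · 2!4!2!3!1!4!] = √(576/35)
  +(−1)^1/∏(1,2,3,1,0,1)! = -1/12  (running -1/12)
  +(−1)^2/∏(2,1,2,0,1,2)! = 1/8  (running 1/24)
⟨..|..⟩ = √(576/35)·(1/24) = +0.169031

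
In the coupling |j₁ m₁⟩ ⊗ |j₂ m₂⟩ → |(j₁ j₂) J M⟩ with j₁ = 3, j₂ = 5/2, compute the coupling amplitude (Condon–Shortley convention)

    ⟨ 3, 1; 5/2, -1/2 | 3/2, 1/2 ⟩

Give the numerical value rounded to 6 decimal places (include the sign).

−√(1/105) = -0.097590

j₁+j₂−J=4  J+j₁−j₂=2  J−j₁+j₂=1  j₁+j₂+J+1=8
(j₁±m₁, j₂±m₂, J±M) = (4,2,2,3,2,1)
P² = 192/35
sum k=1..2:
  [1] −1/6 = -1/6
  [2] +1/8 = 1/8
S = -1/24
C² = P²·S² = 1/105 ; C = -0.097590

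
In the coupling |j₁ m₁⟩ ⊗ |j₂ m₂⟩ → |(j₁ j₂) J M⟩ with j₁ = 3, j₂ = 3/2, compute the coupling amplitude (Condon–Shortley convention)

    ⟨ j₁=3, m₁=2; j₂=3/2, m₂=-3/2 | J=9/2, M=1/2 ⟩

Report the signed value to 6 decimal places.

√[10·0!6!3!/10! · 5!1!0!3!5!4!] = √(172800/7)
  +(−1)^0/∏(0,0,1,0,5,3)! = 1/720  (running 1/720)
⟨..|..⟩ = √(172800/7)·(1/720) = +0.218218

+0.218218  (= +√(1/21))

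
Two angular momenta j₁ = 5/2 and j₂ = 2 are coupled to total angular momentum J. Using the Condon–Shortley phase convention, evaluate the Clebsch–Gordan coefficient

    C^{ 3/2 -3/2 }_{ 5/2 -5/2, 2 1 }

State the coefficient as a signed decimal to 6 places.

√[4·3!2!1!/7! · 0!5!3!1!0!3!] = √(288/7)
  +(−1)^3/∏(3,0,2,0,0,1)! = -1/12  (running -1/12)
⟨..|..⟩ = √(288/7)·(-1/12) = -0.534522

−√(2/7) ≈ -0.534522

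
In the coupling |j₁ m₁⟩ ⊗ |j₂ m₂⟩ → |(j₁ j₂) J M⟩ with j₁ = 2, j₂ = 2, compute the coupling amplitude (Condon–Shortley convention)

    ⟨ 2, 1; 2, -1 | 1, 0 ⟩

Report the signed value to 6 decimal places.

-0.316228

j₁+j₂−J=3  J+j₁−j₂=1  J−j₁+j₂=1  j₁+j₂+J+1=6
(j₁±m₁, j₂±m₂, J±M) = (3,1,1,3,1,1)
P² = 9/10
sum k=0..1:
  [0] +1/6 = 1/6
  [1] −1/2 = -1/2
S = -1/3
C² = P²·S² = 1/10 ; C = -0.316228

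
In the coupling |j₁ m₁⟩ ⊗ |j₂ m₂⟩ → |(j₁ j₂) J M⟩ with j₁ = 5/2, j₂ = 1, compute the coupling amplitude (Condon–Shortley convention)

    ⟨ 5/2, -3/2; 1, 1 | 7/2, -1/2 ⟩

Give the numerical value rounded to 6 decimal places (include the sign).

j₁+j₂−J=0  J+j₁−j₂=5  J−j₁+j₂=2  j₁+j₂+J+1=8
(j₁±m₁, j₂±m₂, J±M) = (1,4,2,0,3,4)
P² = 2304/7
sum k=0..0:
  [0] +1/48 = 1/48
S = 1/48
C² = P²·S² = 1/7 ; C = +0.377964

+√(1/7) = +0.377964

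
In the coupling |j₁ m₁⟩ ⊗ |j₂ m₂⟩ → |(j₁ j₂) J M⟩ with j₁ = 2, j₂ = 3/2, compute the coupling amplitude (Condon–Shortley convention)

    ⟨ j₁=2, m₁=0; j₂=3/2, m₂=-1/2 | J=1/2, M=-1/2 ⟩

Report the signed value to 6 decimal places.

-0.447214  (= −√(1/5))

√[2·3!1!0!/5! · 2!2!1!2!0!1!] = √(4/5)
  +(−1)^1/∏(1,2,1,0,0,0)! = -1/2  (running -1/2)
⟨..|..⟩ = √(4/5)·(-1/2) = -0.447214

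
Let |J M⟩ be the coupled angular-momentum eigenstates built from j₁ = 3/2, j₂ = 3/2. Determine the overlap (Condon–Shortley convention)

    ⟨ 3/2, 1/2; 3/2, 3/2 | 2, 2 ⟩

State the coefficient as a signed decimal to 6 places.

-0.707107

j₁+j₂−J=1  J+j₁−j₂=2  J−j₁+j₂=2  j₁+j₂+J+1=6
(j₁±m₁, j₂±m₂, J±M) = (2,1,3,0,4,0)
P² = 8
sum k=1..1:
  [1] −1/4 = -1/4
S = -1/4
C² = P²·S² = 1/2 ; C = -0.707107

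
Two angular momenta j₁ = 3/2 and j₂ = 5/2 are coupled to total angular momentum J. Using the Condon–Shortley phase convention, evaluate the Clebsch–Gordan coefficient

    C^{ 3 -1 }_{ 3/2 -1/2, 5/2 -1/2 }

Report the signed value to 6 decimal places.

-0.129099  (= −√(1/60))

triangle: 1!*2!*4!/8! = 48/40320
(j±m)!: 1!*2!*2!*3!*2!*4! = 1152
prefactor² = (2J+1)*Δ*N² = 48/5
  k=0: +1/(0!*1!*2!*2!*0!*2!) = 1/8
  k=1: −1/(1!*0!*1!*1!*1!*3!) = -1/6
Σ = -1/24  ⇒  CG² = 48/5*(-1/24)² = 1/60
CG = −√(1/60) = -0.129099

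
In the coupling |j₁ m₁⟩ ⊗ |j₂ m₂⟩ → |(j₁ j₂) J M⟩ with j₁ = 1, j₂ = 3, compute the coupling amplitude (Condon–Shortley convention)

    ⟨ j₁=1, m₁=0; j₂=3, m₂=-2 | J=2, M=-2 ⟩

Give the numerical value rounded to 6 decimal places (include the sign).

-0.487950  (= −√(5/21))

√[5·2!0!4!/7! · 1!1!1!5!0!4!] = √(960/7)
  +(−1)^1/∏(1,1,0,0,0,4)! = -1/24  (running -1/24)
⟨..|..⟩ = √(960/7)·(-1/24) = -0.487950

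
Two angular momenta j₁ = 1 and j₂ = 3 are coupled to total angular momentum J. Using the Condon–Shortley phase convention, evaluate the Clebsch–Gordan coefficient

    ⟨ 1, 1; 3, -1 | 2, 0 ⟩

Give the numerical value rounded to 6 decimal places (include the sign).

+√(2/7) = +0.534522

√[5·2!0!4!/7! · 2!0!2!4!2!2!] = √(128/7)
  +(−1)^0/∏(0,2,0,2,0,2)! = 1/8  (running 1/8)
⟨..|..⟩ = √(128/7)·(1/8) = +0.534522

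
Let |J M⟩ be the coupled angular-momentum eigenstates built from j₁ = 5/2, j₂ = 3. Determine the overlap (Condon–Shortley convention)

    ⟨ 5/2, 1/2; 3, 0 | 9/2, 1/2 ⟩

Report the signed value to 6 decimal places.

j₁+j₂−J=1  J+j₁−j₂=4  J−j₁+j₂=5  j₁+j₂+J+1=11
(j₁±m₁, j₂±m₂, J±M) = (3,2,3,3,5,4)
P² = 69120/77
sum k=0..1:
  [0] +1/48 = 1/48
  [1] −1/72 = -1/72
S = 1/144
C² = P²·S² = 10/231 ; C = +0.208063

+√(10/231) ≈ +0.208063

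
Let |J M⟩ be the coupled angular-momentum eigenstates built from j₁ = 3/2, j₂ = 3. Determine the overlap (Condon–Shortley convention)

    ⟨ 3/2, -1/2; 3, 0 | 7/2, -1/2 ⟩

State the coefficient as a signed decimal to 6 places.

-0.308607

√[8·1!2!5!/9! · 1!2!3!3!3!4!] = √(384/7)
  +(−1)^0/∏(0,1,2,3,0,2)! = 1/24  (running 1/24)
  +(−1)^1/∏(1,0,1,2,1,3)! = -1/12  (running -1/24)
⟨..|..⟩ = √(384/7)·(-1/24) = -0.308607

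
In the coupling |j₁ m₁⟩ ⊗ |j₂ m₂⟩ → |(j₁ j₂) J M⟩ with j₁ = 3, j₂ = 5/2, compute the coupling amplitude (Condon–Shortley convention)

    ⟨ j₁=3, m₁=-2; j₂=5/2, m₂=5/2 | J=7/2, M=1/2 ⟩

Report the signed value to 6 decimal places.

triangle: 2!*4!*3!/10! = 288/3628800
(j±m)!: 1!*5!*5!*0!*4!*3! = 2073600
prefactor² = (2J+1)*Δ*N² = 9216/7
  k=2: +1/(2!*0!*3!*3!*1!*0!) = 1/72
Σ = 1/72  ⇒  CG² = 9216/7*1/72² = 16/63
CG = +√(16/63) = +0.503953

+0.503953  (= +√(16/63))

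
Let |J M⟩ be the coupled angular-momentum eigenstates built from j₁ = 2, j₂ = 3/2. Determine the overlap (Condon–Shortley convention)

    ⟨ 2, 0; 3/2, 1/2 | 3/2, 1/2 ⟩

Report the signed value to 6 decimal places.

-0.447214

triangle: 2!·2!·1!/6! = 4/720
(j±m)!: 2!·2!·2!·1!·2!·1! = 16
prefactor² = (2J+1)·Δ·N² = 16/45
  k=1: −1/(1!·1!·1!·1!·1!·0!) = -1
  k=2: +1/(2!·0!·0!·0!·2!·1!) = 1/4
Σ = -3/4  ⇒  CG² = 16/45·(-3/4)² = 1/5
CG = −√(1/5) = -0.447214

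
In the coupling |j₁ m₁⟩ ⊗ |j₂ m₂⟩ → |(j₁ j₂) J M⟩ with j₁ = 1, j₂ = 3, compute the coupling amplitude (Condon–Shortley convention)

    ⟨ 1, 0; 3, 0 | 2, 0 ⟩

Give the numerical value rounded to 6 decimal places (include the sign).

−√(3/7) = -0.654654

triangle: 2!*0!*4!/7! = 48/5040
(j±m)!: 1!*1!*3!*3!*2!*2! = 144
prefactor² = (2J+1)*Δ*N² = 48/7
  k=1: −1/(1!*1!*0!*2!*0!*2!) = -1/4
Σ = -1/4  ⇒  CG² = 48/7*(-1/4)² = 3/7
CG = −√(3/7) = -0.654654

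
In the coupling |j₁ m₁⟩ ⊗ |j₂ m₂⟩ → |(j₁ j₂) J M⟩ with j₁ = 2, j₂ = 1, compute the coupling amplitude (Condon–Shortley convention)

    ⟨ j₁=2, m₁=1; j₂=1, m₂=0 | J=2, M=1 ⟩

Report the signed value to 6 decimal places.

√[5·1!3!1!/6! · 3!1!1!1!3!1!] = √(3/2)
  +(−1)^0/∏(0,1,1,1,2,0)! = 1/2  (running 1/2)
  +(−1)^1/∏(1,0,0,0,3,1)! = -1/6  (running 1/3)
⟨..|..⟩ = √(3/2)·(1/3) = +0.408248

+√(1/6) ≈ +0.408248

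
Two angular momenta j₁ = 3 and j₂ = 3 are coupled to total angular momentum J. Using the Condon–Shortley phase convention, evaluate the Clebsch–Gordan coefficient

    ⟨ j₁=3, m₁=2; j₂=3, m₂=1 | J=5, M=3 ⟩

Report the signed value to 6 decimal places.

+√(1/6) = +0.408248

triangle: 1!×5!×5!/12! = 14400/479001600
(j±m)!: 5!×1!×4!×2!×8!×2! = 464486400
prefactor² = (2J+1)×Δ×N² = 153600
  k=0: +1/(0!×1!×1!×4!×4!×1!) = 1/576
  k=1: −1/(1!×0!×0!×3!×5!×2!) = -1/1440
Σ = 1/960  ⇒  CG² = 153600×1/960² = 1/6
CG = +√(1/6) = +0.408248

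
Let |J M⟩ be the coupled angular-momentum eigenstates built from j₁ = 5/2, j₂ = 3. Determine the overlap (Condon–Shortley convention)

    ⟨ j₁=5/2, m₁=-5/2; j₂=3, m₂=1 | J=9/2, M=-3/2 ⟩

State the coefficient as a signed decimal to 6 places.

-0.465242  (= −√(50/231))

j₁+j₂−J=1  J+j₁−j₂=4  J−j₁+j₂=5  j₁+j₂+J+1=11
(j₁±m₁, j₂±m₂, J±M) = (0,5,4,2,3,6)
P² = 1382400/77
sum k=1..1:
  [1] −1/288 = -1/288
S = -1/288
C² = P²·S² = 50/231 ; C = -0.465242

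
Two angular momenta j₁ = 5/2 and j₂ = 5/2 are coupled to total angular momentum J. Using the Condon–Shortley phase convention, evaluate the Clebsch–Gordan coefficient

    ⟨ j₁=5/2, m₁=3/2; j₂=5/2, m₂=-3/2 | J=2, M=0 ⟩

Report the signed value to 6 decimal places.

+0.109109

triangle: 3!×2!×2!/8! = 24/40320
(j±m)!: 4!×1!×1!×4!×2!×2! = 2304
prefactor² = (2J+1)×Δ×N² = 48/7
  k=0: +1/(0!×3!×1!×1!×1!×1!) = 1/6
  k=1: −1/(1!×2!×0!×0!×2!×2!) = -1/8
Σ = 1/24  ⇒  CG² = 48/7×1/24² = 1/84
CG = +√(1/84) = +0.109109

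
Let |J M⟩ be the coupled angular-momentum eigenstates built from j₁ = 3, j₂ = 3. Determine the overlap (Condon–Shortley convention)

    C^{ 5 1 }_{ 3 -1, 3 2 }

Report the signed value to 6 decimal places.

-0.566947

√[11·1!5!5!/12! · 2!4!5!1!6!4!] = √(230400/7)
  +(−1)^0/∏(0,1,4,5,1,0)! = 1/2880  (running 1/2880)
  +(−1)^1/∏(1,0,3,4,2,1)! = -1/288  (running -1/320)
⟨..|..⟩ = √(230400/7)·(-1/320) = -0.566947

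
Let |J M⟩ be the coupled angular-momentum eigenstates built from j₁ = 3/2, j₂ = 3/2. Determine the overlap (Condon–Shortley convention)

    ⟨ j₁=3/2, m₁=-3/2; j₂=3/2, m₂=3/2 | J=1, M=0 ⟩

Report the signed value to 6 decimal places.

j₁+j₂−J=2  J+j₁−j₂=1  J−j₁+j₂=1  j₁+j₂+J+1=5
(j₁±m₁, j₂±m₂, J±M) = (0,3,3,0,1,1)
P² = 9/5
sum k=2..2:
  [2] +1/2 = 1/2
S = 1/2
C² = P²·S² = 9/20 ; C = +0.670820

+√(9/20) = +0.670820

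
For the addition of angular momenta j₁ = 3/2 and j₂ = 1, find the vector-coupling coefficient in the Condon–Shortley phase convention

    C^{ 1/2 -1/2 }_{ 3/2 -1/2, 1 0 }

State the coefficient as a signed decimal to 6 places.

−√(1/3) ≈ -0.577350

triangle: 2!*1!*0!/4! = 2/24
(j±m)!: 1!*2!*1!*1!*0!*1! = 2
prefactor² = (2J+1)*Δ*N² = 1/3
  k=1: −1/(1!*1!*1!*0!*0!*0!) = -1
Σ = -1  ⇒  CG² = 1/3*(-1)² = 1/3
CG = −√(1/3) = -0.577350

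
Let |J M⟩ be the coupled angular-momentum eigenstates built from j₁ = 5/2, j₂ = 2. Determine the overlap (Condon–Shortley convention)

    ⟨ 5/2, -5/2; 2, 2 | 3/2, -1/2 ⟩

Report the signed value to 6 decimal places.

-0.617213

triangle: 3!·2!·1!/7! = 12/5040
(j±m)!: 0!·5!·4!·0!·1!·2! = 5760
prefactor² = (2J+1)·Δ·N² = 384/7
  k=3: −1/(3!·0!·2!·1!·0!·0!) = -1/12
Σ = -1/12  ⇒  CG² = 384/7·(-1/12)² = 8/21
CG = −√(8/21) = -0.617213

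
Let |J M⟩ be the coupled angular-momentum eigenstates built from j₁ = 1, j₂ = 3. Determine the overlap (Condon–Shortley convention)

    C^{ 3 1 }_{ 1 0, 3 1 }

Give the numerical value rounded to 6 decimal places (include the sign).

triangle: 1!*1!*5!/8! = 120/40320
(j±m)!: 1!*1!*4!*2!*4!*2! = 2304
prefactor² = (2J+1)*Δ*N² = 48
  k=0: +1/(0!*1!*1!*4!*0!*1!) = 1/24
  k=1: −1/(1!*0!*0!*3!*1!*2!) = -1/12
Σ = -1/24  ⇒  CG² = 48*(-1/24)² = 1/12
CG = −√(1/12) = -0.288675

-0.288675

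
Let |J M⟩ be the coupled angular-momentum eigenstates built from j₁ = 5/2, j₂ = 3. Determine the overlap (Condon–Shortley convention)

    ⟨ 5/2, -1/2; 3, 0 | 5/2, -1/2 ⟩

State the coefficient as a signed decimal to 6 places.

+0.276026

√[6·3!2!3!/9! · 2!3!3!3!2!3!] = √(216/35)
  +(−1)^1/∏(1,2,2,2,0,1)! = -1/8  (running -1/8)
  +(−1)^2/∏(2,1,1,1,1,2)! = 1/4  (running 1/8)
  +(−1)^3/∏(3,0,0,0,2,3)! = -1/72  (running 1/9)
⟨..|..⟩ = √(216/35)·(1/9) = +0.276026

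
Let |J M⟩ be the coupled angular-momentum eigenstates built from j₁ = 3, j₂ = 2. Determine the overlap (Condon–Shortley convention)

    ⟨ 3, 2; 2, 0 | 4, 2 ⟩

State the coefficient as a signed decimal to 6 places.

triangle: 1!×5!×3!/10! = 720/3628800
(j±m)!: 5!×1!×2!×2!×6!×2! = 691200
prefactor² = (2J+1)×Δ×N² = 8640/7
  k=0: +1/(0!×1!×1!×2!×4!×1!) = 1/48
  k=1: −1/(1!×0!×0!×1!×5!×2!) = -1/240
Σ = 1/60  ⇒  CG² = 8640/7×1/60² = 12/35
CG = +√(12/35) = +0.585540

+√(12/35) ≈ +0.585540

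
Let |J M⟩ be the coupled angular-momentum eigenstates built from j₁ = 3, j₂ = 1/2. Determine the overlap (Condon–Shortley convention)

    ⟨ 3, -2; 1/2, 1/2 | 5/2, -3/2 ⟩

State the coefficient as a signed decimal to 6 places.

triangle: 1!·5!·0!/7! = 120/5040
(j±m)!: 1!·5!·1!·0!·1!·4! = 2880
prefactor² = (2J+1)·Δ·N² = 2880/7
  k=1: −1/(1!·0!·4!·0!·1!·0!) = -1/24
Σ = -1/24  ⇒  CG² = 2880/7·(-1/24)² = 5/7
CG = −√(5/7) = -0.845154

−√(5/7) ≈ -0.845154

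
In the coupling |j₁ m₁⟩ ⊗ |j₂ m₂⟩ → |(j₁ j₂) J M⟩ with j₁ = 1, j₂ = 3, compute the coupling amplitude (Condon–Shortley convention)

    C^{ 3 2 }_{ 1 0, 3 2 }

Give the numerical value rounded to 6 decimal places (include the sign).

−√(1/3) = -0.577350

j₁+j₂−J=1  J+j₁−j₂=1  J−j₁+j₂=5  j₁+j₂+J+1=8
(j₁±m₁, j₂±m₂, J±M) = (1,1,5,1,5,1)
P² = 300
sum k=0..1:
  [0] +1/120 = 1/120
  [1] −1/24 = -1/24
S = -1/30
C² = P²·S² = 1/3 ; C = -0.577350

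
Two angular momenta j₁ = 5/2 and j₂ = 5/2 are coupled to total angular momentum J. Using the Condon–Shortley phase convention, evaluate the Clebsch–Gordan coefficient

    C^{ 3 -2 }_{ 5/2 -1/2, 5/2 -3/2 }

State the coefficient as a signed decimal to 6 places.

√[7·2!3!3!/9! · 2!3!1!4!1!5!] = √(48)
  +(−1)^0/∏(0,2,3,1,0,2)! = 1/24  (running 1/24)
  +(−1)^1/∏(1,1,2,0,1,3)! = -1/12  (running -1/24)
⟨..|..⟩ = √(48)·(-1/24) = -0.288675

-0.288675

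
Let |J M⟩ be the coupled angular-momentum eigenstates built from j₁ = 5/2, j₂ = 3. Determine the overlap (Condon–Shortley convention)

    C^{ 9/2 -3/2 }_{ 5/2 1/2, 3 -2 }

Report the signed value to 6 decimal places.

triangle: 1!·4!·5!/11! = 2880/39916800
(j±m)!: 3!·2!·1!·5!·3!·6! = 6220800
prefactor² = (2J+1)·Δ·N² = 345600/77
  k=0: +1/(0!·1!·2!·1!·2!·4!) = 1/96
  k=1: −1/(1!·0!·1!·0!·3!·5!) = -1/720
Σ = 13/1440  ⇒  CG² = 345600/77·13/1440² = 169/462
CG = +√(169/462) = +0.604815

+√(169/462) ≈ +0.604815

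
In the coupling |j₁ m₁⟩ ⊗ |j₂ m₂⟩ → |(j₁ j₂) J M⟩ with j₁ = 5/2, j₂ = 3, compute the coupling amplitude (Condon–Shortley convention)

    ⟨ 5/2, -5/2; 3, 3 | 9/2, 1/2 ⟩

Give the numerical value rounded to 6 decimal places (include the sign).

−√(5/231) ≈ -0.147122

j₁+j₂−J=1  J+j₁−j₂=4  J−j₁+j₂=5  j₁+j₂+J+1=11
(j₁±m₁, j₂±m₂, J±M) = (0,5,6,0,5,4)
P² = 13824000/77
sum k=1..1:
  [1] −1/2880 = -1/2880
S = -1/2880
C² = P²·S² = 5/231 ; C = -0.147122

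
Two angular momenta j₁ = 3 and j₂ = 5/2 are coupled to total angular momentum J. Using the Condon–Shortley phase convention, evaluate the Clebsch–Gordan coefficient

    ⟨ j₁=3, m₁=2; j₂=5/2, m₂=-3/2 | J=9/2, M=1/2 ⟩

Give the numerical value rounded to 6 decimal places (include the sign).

√[10·1!5!4!/11! · 5!1!1!4!5!4!] = √(460800/77)
  +(−1)^0/∏(0,1,1,1,4,3)! = 1/144  (running 1/144)
  +(−1)^1/∏(1,0,0,0,5,4)! = -1/2880  (running 19/2880)
⟨..|..⟩ = √(460800/77)·(19/2880) = +0.510355

+0.510355  (= +√(361/1386))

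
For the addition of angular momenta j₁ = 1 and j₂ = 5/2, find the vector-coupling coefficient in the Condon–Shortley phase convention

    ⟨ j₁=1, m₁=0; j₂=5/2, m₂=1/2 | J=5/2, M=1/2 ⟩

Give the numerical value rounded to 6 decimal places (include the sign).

√[6·1!1!4!/7! · 1!1!3!2!3!2!] = √(144/35)
  +(−1)^0/∏(0,1,1,3,0,1)! = 1/6  (running 1/6)
  +(−1)^1/∏(1,0,0,2,1,2)! = -1/4  (running -1/12)
⟨..|..⟩ = √(144/35)·(-1/12) = -0.169031

-0.169031  (= −√(1/35))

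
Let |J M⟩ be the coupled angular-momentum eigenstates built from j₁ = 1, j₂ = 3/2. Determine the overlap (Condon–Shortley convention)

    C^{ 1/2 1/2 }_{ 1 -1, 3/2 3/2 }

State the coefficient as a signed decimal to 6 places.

+√(1/2) = +0.707107

j₁+j₂−J=2  J+j₁−j₂=0  J−j₁+j₂=1  j₁+j₂+J+1=4
(j₁±m₁, j₂±m₂, J±M) = (0,2,3,0,1,0)
P² = 2
sum k=2..2:
  [2] +1/2 = 1/2
S = 1/2
C² = P²·S² = 1/2 ; C = +0.707107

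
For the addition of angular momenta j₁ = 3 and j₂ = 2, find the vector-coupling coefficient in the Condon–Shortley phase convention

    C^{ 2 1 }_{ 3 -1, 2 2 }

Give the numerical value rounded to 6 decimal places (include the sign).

j₁+j₂−J=3  J+j₁−j₂=3  J−j₁+j₂=1  j₁+j₂+J+1=8
(j₁±m₁, j₂±m₂, J±M) = (2,4,4,0,3,1)
P² = 216/7
sum k=3..3:
  [3] −1/12 = -1/12
S = -1/12
C² = P²·S² = 3/14 ; C = -0.462910

−√(3/14) = -0.462910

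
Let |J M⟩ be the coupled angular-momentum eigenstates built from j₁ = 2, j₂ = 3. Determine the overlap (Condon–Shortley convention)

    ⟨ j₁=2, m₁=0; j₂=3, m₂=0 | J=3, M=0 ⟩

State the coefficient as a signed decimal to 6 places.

−√(4/15) ≈ -0.516398

j₁+j₂−J=2  J+j₁−j₂=2  J−j₁+j₂=4  j₁+j₂+J+1=9
(j₁±m₁, j₂±m₂, J±M) = (2,2,3,3,3,3)
P² = 48/5
sum k=0..2:
  [0] +1/24 = 1/24
  [1] −1/4 = -1/4
  [2] +1/24 = 1/24
S = -1/6
C² = P²·S² = 4/15 ; C = -0.516398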